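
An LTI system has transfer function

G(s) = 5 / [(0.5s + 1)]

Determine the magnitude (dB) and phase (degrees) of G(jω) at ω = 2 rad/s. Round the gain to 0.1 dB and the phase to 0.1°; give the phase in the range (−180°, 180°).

At ω = 2 rad/s:
pole (1 + j2·0.5) = 1 + j1 → |·| ≈ 1.4142, ∠ ≈ 45.00°
|G| = 5 · 1 / (1.4142) ≈ 3.5356
Gain = 20 log₁₀(3.5356) ≈ 10.97 dB
∠G = (0°) − (45.00°) = -45.00°

11.0 dB, -45.0°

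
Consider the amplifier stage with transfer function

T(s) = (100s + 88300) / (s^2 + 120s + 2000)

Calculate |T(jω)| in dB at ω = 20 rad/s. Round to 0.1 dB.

Substitute s = j20:
Numerator: 100(j20) + 88300 = 88300 + j2000
Denominator: (j20)^2 + 120(j20) + 2000 = 1600 + j2400
|N| = √(88300² + 2000²) ≈ 88323, ∠N ≈ 1.30°
|D| = √(1600² + 2400²) ≈ 2884.4, ∠D ≈ 56.31°
|T| = 88323 / 2884.4 ≈ 30.621
Gain = 20 log₁₀(30.621) ≈ 29.72 dB

29.7 dB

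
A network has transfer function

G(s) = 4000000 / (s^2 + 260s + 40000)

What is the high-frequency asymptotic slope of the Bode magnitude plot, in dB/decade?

-40 dB/decade

Each pole contributes −20 dB/decade at high frequency; each zero contributes +20 dB/decade.
Net: 0 zero(s) − 2 pole(s) → -40 dB/decade.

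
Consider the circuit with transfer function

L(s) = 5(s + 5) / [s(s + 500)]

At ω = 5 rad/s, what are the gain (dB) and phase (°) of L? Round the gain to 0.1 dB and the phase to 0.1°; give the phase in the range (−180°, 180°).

At s = jω = j5:
zero (s+5): 5 + j5 → |·| = √(5²+5²) = √50 ≈ 7.0711, ∠ = arctan(5/5) ≈ 45.00°
pole (s+500): 500 + j5 → |·| = √(500²+5²) = √250025 ≈ 500.02, ∠ = arctan(5/500) ≈ 0.57°
pole at origin: |s| = 5, ∠ = 90.00° (in denominator)
|L| = 5 · 7.0711 / 2500.1 ≈ 0.014142
Gain = 20 log₁₀(0.014142) ≈ -36.99 dB
∠L = 45.00° − 90.57° = -45.57°

-37.0 dB, -45.6°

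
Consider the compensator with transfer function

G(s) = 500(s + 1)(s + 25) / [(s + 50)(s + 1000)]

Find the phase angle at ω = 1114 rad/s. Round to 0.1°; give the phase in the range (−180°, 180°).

At s = jω = j1114:
zero (s+1): 1 + j1114 → |·| = √(1²+1114²) = √1240997 ≈ 1114, ∠ = arctan(1114/1) ≈ 89.95°
zero (s+25): 25 + j1114 → |·| = √(25²+1114²) = √1241621 ≈ 1114.3, ∠ = arctan(1114/25) ≈ 88.71°
pole (s+50): 50 + j1114 → |·| = √(50²+1114²) = √1243496 ≈ 1115.1, ∠ = arctan(1114/50) ≈ 87.43°
pole (s+1000): 1000 + j1114 → |·| = √(1000²+1114²) = √2240996 ≈ 1497, ∠ = arctan(1114/1000) ≈ 48.09°
∠G = 178.66° − 135.52° = 43.14°

43.1°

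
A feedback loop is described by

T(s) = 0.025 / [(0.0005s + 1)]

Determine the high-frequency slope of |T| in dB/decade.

-20 dB/decade

Each pole contributes −20 dB/decade at high frequency; each zero contributes +20 dB/decade.
Net: 0 zero(s) − 1 pole(s) → -20 dB/decade.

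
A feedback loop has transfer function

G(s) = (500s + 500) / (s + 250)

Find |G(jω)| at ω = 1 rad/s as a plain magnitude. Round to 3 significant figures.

2.83

Substitute s = j1:
Numerator: 500(j1) + 500 = 500 + j500
Denominator: (j1) + 250 = 250 + j1
|N| = √(500² + 500²) ≈ 707.11, ∠N ≈ 45.00°
|D| = √(250² + 1²) ≈ 250, ∠D ≈ 0.23°
|G| = 707.11 / 250 ≈ 2.8284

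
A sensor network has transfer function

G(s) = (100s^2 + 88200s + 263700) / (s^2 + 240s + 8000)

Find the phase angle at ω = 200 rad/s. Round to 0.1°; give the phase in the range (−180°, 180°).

Substitute s = j200:
Numerator: 100(j200)^2 + 88200(j200) + 263700 = -3736300 + j17640000
Denominator: (j200)^2 + 240(j200) + 8000 = -32000 + j48000
|N| = √(3736300² + 17640000²) ≈ 1.8031e+07, ∠N ≈ 101.96°
|D| = √(32000² + 48000²) ≈ 57689, ∠D ≈ 123.69°
∠G = 101.96° − 123.69° = -21.73°

-21.7°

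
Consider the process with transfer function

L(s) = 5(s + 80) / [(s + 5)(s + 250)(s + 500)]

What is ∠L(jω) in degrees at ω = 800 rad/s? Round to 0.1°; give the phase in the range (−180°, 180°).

-136.0°

At s = jω = j800:
zero (s+80): 80 + j800 → |·| = √(80²+800²) = √646400 ≈ 803.99, ∠ = arctan(800/80) ≈ 84.29°
pole (s+5): 5 + j800 → |·| = √(5²+800²) = √640025 ≈ 800.02, ∠ = arctan(800/5) ≈ 89.64°
pole (s+250): 250 + j800 → |·| = √(250²+800²) = √702500 ≈ 838.15, ∠ = arctan(800/250) ≈ 72.65°
pole (s+500): 500 + j800 → |·| = √(500²+800²) = √890000 ≈ 943.4, ∠ = arctan(800/500) ≈ 57.99°
∠L = 84.29° − 220.28° = -135.99°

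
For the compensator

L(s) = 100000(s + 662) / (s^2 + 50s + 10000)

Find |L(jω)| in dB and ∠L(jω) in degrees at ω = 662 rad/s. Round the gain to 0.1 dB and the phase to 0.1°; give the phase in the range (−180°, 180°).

At s = jω = j662:
zero (s+662): 662 + j662 → |·| = √(662²+662²) = √876488 ≈ 936.21, ∠ = arctan(662/662) ≈ 45.00°
quadratic: (j662)² + 50·j662 + 10000 = -428244 + j33100 → |·| ≈ 4.2952e+05, ∠ ≈ 175.58°
|L| = 100000 · 936.21 / 4.2952e+05 ≈ 217.97
Gain = 20 log₁₀(217.97) ≈ 46.77 dB
∠L = 45.00° − 175.58° = -130.58°

46.8 dB, -130.6°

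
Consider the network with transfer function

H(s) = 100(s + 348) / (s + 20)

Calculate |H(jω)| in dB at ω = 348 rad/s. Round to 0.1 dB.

At s = jω = j348:
zero (s+348): 348 + j348 → |·| = √(348²+348²) = √242208 ≈ 492.15, ∠ = arctan(348/348) ≈ 45.00°
pole (s+20): 20 + j348 → |·| = √(20²+348²) = √121504 ≈ 348.57, ∠ = arctan(348/20) ≈ 86.71°
|H| = 100 · 492.15 / 348.57 ≈ 141.19
Gain = 20 log₁₀(141.19) ≈ 43.00 dB

43.0 dB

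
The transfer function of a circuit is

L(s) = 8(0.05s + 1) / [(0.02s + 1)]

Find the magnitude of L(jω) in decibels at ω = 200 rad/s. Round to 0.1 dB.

25.8 dB

At ω = 200 rad/s:
zero (1 + j200·0.05) = 1 + j10 → |·| ≈ 10.05, ∠ ≈ 84.29°
pole (1 + j200·0.02) = 1 + j4 → |·| ≈ 4.1231, ∠ ≈ 75.96°
|L| = 8 · 10.05 / (4.1231) ≈ 19.5
Gain = 20 log₁₀(19.5) ≈ 25.80 dB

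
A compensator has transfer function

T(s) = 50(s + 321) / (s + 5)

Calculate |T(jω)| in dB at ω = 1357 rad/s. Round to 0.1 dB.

At s = jω = j1357:
zero (s+321): 321 + j1357 → |·| = √(321²+1357²) = √1944490 ≈ 1394.4, ∠ = arctan(1357/321) ≈ 76.69°
pole (s+5): 5 + j1357 → |·| = √(5²+1357²) = √1841474 ≈ 1357, ∠ = arctan(1357/5) ≈ 89.79°
|T| = 50 · 1394.4 / 1357 ≈ 51.378
Gain = 20 log₁₀(51.378) ≈ 34.22 dB

34.2 dB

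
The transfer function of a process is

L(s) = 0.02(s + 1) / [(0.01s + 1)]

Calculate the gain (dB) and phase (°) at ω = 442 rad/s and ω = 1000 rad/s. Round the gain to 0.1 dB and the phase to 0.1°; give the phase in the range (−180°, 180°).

At ω = 442 rad/s:
zero (1 + j442·1) = 1 + j442 → |·| ≈ 442, ∠ ≈ 89.87°
pole (1 + j442·0.01) = 1 + j4.42 → |·| ≈ 4.5317, ∠ ≈ 77.25°
|L| = 0.02 · 442 / (4.5317) ≈ 1.9507
Gain = 20 log₁₀(1.9507) ≈ 5.80 dB
∠L = (89.87°) − (77.25°) = 12.62°

At ω = 1000 rad/s:
zero (1 + j1000·1) = 1 + j1000 → |·| ≈ 1000, ∠ ≈ 89.94°
pole (1 + j1000·0.01) = 1 + j10 → |·| ≈ 10.05, ∠ ≈ 84.29°
|L| = 0.02 · 1000 / (10.05) ≈ 1.99
Gain = 20 log₁₀(1.99) ≈ 5.98 dB
∠L = (89.94°) − (84.29°) = 5.65°

ω = 442: 5.8 dB, 12.6°; ω = 1000: 6.0 dB, 5.7°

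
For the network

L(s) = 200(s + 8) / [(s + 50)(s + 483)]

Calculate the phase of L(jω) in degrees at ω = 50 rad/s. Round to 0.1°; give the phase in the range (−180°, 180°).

At s = jω = j50:
zero (s+8): 8 + j50 → |·| = √(8²+50²) = √2564 ≈ 50.636, ∠ = arctan(50/8) ≈ 80.91°
pole (s+50): 50 + j50 → |·| = √(50²+50²) = √5000 ≈ 70.711, ∠ = arctan(50/50) ≈ 45.00°
pole (s+483): 483 + j50 → |·| = √(483²+50²) = √235789 ≈ 485.58, ∠ = arctan(50/483) ≈ 5.91°
∠L = 80.91° − 50.91° = 30.00°

30.0°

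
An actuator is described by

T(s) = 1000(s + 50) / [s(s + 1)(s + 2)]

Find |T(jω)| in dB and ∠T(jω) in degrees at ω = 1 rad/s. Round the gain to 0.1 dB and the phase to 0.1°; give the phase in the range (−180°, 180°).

At s = jω = j1:
zero (s+50): 50 + j1 → |·| = √(50²+1²) = √2501 ≈ 50.01, ∠ = arctan(1/50) ≈ 1.15°
pole (s+1): 1 + j1 → |·| = √(1²+1²) = √2 ≈ 1.4142, ∠ = arctan(1/1) ≈ 45.00°
pole (s+2): 2 + j1 → |·| = √(2²+1²) = √5 ≈ 2.2361, ∠ = arctan(1/2) ≈ 26.57°
pole at origin: |s| = 1, ∠ = 90.00° (in denominator)
|T| = 1000 · 50.01 / 3.1623 ≈ 15814
Gain = 20 log₁₀(15814) ≈ 83.98 dB
∠T = 1.15° − 161.57° = -160.42°

84.0 dB, -160.4°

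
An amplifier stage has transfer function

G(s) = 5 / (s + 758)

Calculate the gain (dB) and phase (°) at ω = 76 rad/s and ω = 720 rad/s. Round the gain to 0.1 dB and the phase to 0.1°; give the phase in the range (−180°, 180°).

Substitute s = j76:
Numerator: 5 = 5 + j0
Denominator: (j76) + 758 = 758 + j76
|N| = √(5² + 0²) ≈ 5, ∠N ≈ 0.00°
|D| = √(758² + 76²) ≈ 761.8, ∠D ≈ 5.73°
|G| = 5 / 761.8 ≈ 0.0065634
Gain = 20 log₁₀(0.0065634) ≈ -43.66 dB
∠G = 0.00° − 5.73° = -5.73°

Substitute s = j720:
Numerator: 5 = 5 + j0
Denominator: (j720) + 758 = 758 + j720
|N| = √(5² + 0²) ≈ 5, ∠N ≈ 0.00°
|D| = √(758² + 720²) ≈ 1045.4, ∠D ≈ 43.53°
|G| = 5 / 1045.4 ≈ 0.0047829
Gain = 20 log₁₀(0.0047829) ≈ -46.41 dB
∠G = 0.00° − 43.53° = -43.53°

ω = 76: -43.7 dB, -5.7°; ω = 720: -46.4 dB, -43.5°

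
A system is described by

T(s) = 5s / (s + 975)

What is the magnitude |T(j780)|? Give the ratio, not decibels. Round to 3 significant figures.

At s = jω = j780:
zero at origin: s = j780 → |·| = 780, ∠ = 90.00°
pole (s+975): 975 + j780 → |·| = √(975²+780²) = √1559025 ≈ 1248.6, ∠ = arctan(780/975) ≈ 38.66°
|T| = 5 · 780 / 1248.6 ≈ 3.1235

3.12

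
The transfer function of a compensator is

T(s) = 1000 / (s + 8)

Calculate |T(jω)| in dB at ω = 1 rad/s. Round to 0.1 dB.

41.9 dB

Substitute s = j1:
Numerator: 1000 = 1000 + j0
Denominator: (j1) + 8 = 8 + j1
|N| = √(1000² + 0²) ≈ 1000, ∠N ≈ 0.00°
|D| = √(8² + 1²) ≈ 8.0623, ∠D ≈ 7.13°
|T| = 1000 / 8.0623 ≈ 124.03
Gain = 20 log₁₀(124.03) ≈ 41.87 dB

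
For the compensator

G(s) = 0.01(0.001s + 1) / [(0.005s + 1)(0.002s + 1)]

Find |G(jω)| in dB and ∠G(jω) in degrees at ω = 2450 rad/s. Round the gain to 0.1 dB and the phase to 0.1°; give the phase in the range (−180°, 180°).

-67.3 dB, -96.0°

At ω = 2450 rad/s:
zero (1 + j2450·0.001) = 1 + j2.45 → |·| ≈ 2.6462, ∠ ≈ 67.80°
pole (1 + j2450·0.005) = 1 + j12.25 → |·| ≈ 12.291, ∠ ≈ 85.33°
pole (1 + j2450·0.002) = 1 + j4.9 → |·| ≈ 5.001, ∠ ≈ 78.47°
|G| = 0.01 · 2.6462 / (12.291 · 5.001) ≈ 0.00043051
Gain = 20 log₁₀(0.00043051) ≈ -67.32 dB
∠G = (67.80°) − (85.33° + 78.47°) = -96.00°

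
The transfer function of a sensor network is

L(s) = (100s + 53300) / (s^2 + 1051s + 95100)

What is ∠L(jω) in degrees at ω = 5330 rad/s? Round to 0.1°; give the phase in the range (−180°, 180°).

-84.5°

Substitute s = j5330:
Numerator: 100(j5330) + 53300 = 53300 + j533000
Denominator: (j5330)^2 + 1051(j5330) + 95100 = -28313800 + j5601830
|N| = √(53300² + 533000²) ≈ 5.3566e+05, ∠N ≈ 84.29°
|D| = √(28313800² + 5601830²) ≈ 2.8863e+07, ∠D ≈ 168.81°
∠L = 84.29° − 168.81° = -84.52°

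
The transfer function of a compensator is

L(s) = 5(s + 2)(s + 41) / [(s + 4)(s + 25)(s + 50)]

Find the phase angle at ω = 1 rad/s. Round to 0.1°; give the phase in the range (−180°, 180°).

At s = jω = j1:
zero (s+2): 2 + j1 → |·| = √(2²+1²) = √5 ≈ 2.2361, ∠ = arctan(1/2) ≈ 26.57°
zero (s+41): 41 + j1 → |·| = √(41²+1²) = √1682 ≈ 41.012, ∠ = arctan(1/41) ≈ 1.40°
pole (s+4): 4 + j1 → |·| = √(4²+1²) = √17 ≈ 4.1231, ∠ = arctan(1/4) ≈ 14.04°
pole (s+25): 25 + j1 → |·| = √(25²+1²) = √626 ≈ 25.02, ∠ = arctan(1/25) ≈ 2.29°
pole (s+50): 50 + j1 → |·| = √(50²+1²) = √2501 ≈ 50.01, ∠ = arctan(1/50) ≈ 1.15°
∠L = 27.97° − 17.48° = 10.49°

10.5°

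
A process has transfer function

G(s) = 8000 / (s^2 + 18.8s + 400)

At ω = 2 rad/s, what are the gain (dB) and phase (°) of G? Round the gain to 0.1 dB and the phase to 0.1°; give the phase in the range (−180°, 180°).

At s = jω = j2:
quadratic: (j2)² + 18.8·j2 + 400 = 396 + j37.6 → |·| ≈ 397.78, ∠ ≈ 5.42°
|G| = 8000 / 397.78 ≈ 20.112
Gain = 20 log₁₀(20.112) ≈ 26.07 dB
∠G = 0.00° − 5.42° = -5.42°

26.1 dB, -5.4°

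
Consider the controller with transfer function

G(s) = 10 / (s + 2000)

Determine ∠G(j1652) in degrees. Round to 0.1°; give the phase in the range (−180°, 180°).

-39.6°

At s = jω = j1652:
pole (s+2000): 2000 + j1652 → |·| = √(2000²+1652²) = √6729104 ≈ 2594.1, ∠ = arctan(1652/2000) ≈ 39.56°
∠G = 0.00° − 39.56° = -39.56°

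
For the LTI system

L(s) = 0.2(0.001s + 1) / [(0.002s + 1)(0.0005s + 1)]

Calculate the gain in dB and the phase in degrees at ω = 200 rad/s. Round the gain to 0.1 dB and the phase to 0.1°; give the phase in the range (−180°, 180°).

At ω = 200 rad/s:
zero (1 + j200·0.001) = 1 + j0.2 → |·| ≈ 1.0198, ∠ ≈ 11.31°
pole (1 + j200·0.002) = 1 + j0.4 → |·| ≈ 1.077, ∠ ≈ 21.80°
pole (1 + j200·0.0005) = 1 + j0.1 → |·| ≈ 1.005, ∠ ≈ 5.71°
|L| = 0.2 · 1.0198 / (1.077 · 1.005) ≈ 0.18844
Gain = 20 log₁₀(0.18844) ≈ -14.50 dB
∠L = (11.31°) − (21.80° + 5.71°) = -16.20°

-14.5 dB, -16.2°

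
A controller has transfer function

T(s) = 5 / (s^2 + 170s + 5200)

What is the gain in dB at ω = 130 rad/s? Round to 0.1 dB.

Substitute s = j130:
Numerator: 5 = 5 + j0
Denominator: (j130)^2 + 170(j130) + 5200 = -11700 + j22100
|N| = √(5² + 0²) ≈ 5, ∠N ≈ 0.00°
|D| = √(11700² + 22100²) ≈ 25006, ∠D ≈ 117.90°
|T| = 5 / 25006 ≈ 0.00019995
Gain = 20 log₁₀(0.00019995) ≈ -73.98 dB

-74.0 dB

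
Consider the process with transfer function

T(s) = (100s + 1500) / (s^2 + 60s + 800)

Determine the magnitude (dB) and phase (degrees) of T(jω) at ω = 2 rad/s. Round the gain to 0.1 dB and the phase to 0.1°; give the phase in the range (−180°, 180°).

Substitute s = j2:
Numerator: 100(j2) + 1500 = 1500 + j200
Denominator: (j2)^2 + 60(j2) + 800 = 796 + j120
|N| = √(1500² + 200²) ≈ 1513.3, ∠N ≈ 7.59°
|D| = √(796² + 120²) ≈ 804.99, ∠D ≈ 8.57°
|T| = 1513.3 / 804.99 ≈ 1.8799
Gain = 20 log₁₀(1.8799) ≈ 5.48 dB
∠T = 7.59° − 8.57° = -0.98°

5.5 dB, -1.0°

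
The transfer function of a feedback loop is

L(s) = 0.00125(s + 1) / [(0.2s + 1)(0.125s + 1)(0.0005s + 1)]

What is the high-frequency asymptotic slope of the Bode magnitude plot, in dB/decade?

Each pole contributes −20 dB/decade at high frequency; each zero contributes +20 dB/decade.
Net: 1 zero(s) − 3 pole(s) → -40 dB/decade.

-40 dB/decade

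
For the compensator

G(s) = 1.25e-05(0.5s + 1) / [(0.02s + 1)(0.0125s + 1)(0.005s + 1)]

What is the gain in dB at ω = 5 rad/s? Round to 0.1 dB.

-89.5 dB

At ω = 5 rad/s:
zero (1 + j5·0.5) = 1 + j2.5 → |·| ≈ 2.6926, ∠ ≈ 68.20°
pole (1 + j5·0.02) = 1 + j0.1 → |·| ≈ 1.005, ∠ ≈ 5.71°
pole (1 + j5·0.0125) = 1 + j0.0625 → |·| ≈ 1.002, ∠ ≈ 3.58°
pole (1 + j5·0.005) = 1 + j0.025 → |·| ≈ 1.0003, ∠ ≈ 1.43°
|G| = 1.25e-05 · 2.6926 / (1.005 · 1.002 · 1.0003) ≈ 3.3413e-05
Gain = 20 log₁₀(3.3413e-05) ≈ -89.52 dB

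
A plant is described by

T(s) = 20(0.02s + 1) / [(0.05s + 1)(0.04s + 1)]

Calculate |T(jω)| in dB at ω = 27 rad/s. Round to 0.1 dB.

19.3 dB

At ω = 27 rad/s:
zero (1 + j27·0.02) = 1 + j0.54 → |·| ≈ 1.1365, ∠ ≈ 28.37°
pole (1 + j27·0.05) = 1 + j1.35 → |·| ≈ 1.68, ∠ ≈ 53.47°
pole (1 + j27·0.04) = 1 + j1.08 → |·| ≈ 1.4719, ∠ ≈ 47.20°
|T| = 20 · 1.1365 / (1.68 · 1.4719) ≈ 9.192
Gain = 20 log₁₀(9.192) ≈ 19.27 dB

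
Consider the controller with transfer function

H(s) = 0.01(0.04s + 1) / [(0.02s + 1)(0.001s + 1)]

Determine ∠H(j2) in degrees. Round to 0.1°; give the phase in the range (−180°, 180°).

At ω = 2 rad/s:
zero (1 + j2·0.04) = 1 + j0.08 → |·| ≈ 1.0032, ∠ ≈ 4.57°
pole (1 + j2·0.02) = 1 + j0.04 → |·| ≈ 1.0008, ∠ ≈ 2.29°
pole (1 + j2·0.001) = 1 + j0.002 → |·| ≈ 1, ∠ ≈ 0.11°
∠H = (4.57°) − (2.29° + 0.11°) = 2.17°

2.2°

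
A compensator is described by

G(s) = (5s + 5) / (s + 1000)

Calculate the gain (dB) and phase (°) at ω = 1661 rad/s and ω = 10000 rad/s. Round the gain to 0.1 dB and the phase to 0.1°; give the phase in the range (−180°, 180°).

Substitute s = j1661:
Numerator: 5(j1661) + 5 = 5 + j8305
Denominator: (j1661) + 1000 = 1000 + j1661
|N| = √(5² + 8305²) ≈ 8305, ∠N ≈ 89.97°
|D| = √(1000² + 1661²) ≈ 1938.8, ∠D ≈ 58.95°
|G| = 8305 / 1938.8 ≈ 4.2836
Gain = 20 log₁₀(4.2836) ≈ 12.64 dB
∠G = 89.97° − 58.95° = 31.02°

Substitute s = j10000:
Numerator: 5(j10000) + 5 = 5 + j50000
Denominator: (j10000) + 1000 = 1000 + j10000
|N| = √(5² + 50000²) ≈ 50000, ∠N ≈ 89.99°
|D| = √(1000² + 10000²) ≈ 10050, ∠D ≈ 84.29°
|G| = 50000 / 10050 ≈ 4.9751
Gain = 20 log₁₀(4.9751) ≈ 13.94 dB
∠G = 89.99° − 84.29° = 5.70°

ω = 1661: 12.6 dB, 31.0°; ω = 10000: 13.9 dB, 5.7°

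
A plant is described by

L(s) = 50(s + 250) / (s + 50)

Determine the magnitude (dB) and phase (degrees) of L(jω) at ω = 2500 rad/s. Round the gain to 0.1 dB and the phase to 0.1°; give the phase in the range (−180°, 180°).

At s = jω = j2500:
zero (s+250): 250 + j2500 → |·| = √(250²+2500²) = √6312500 ≈ 2512.5, ∠ = arctan(2500/250) ≈ 84.29°
pole (s+50): 50 + j2500 → |·| = √(50²+2500²) = √6252500 ≈ 2500.5, ∠ = arctan(2500/50) ≈ 88.85°
|L| = 50 · 2512.5 / 2500.5 ≈ 50.24
Gain = 20 log₁₀(50.24) ≈ 34.02 dB
∠L = 84.29° − 88.85° = -4.56°

34.0 dB, -4.6°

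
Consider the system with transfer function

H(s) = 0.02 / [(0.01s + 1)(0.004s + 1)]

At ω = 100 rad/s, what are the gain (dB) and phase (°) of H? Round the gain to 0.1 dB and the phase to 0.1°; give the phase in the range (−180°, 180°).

At ω = 100 rad/s:
pole (1 + j100·0.01) = 1 + j1 → |·| ≈ 1.4142, ∠ ≈ 45.00°
pole (1 + j100·0.004) = 1 + j0.4 → |·| ≈ 1.077, ∠ ≈ 21.80°
|H| = 0.02 · 1 / (1.4142 · 1.077) ≈ 0.013131
Gain = 20 log₁₀(0.013131) ≈ -37.63 dB
∠H = (0°) − (45.00° + 21.80°) = -66.80°

-37.6 dB, -66.8°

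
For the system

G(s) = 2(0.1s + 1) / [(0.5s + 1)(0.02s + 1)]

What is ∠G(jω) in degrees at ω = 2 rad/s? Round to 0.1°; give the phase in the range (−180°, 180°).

At ω = 2 rad/s:
zero (1 + j2·0.1) = 1 + j0.2 → |·| ≈ 1.0198, ∠ ≈ 11.31°
pole (1 + j2·0.5) = 1 + j1 → |·| ≈ 1.4142, ∠ ≈ 45.00°
pole (1 + j2·0.02) = 1 + j0.04 → |·| ≈ 1.0008, ∠ ≈ 2.29°
∠G = (11.31°) − (45.00° + 2.29°) = -35.98°

-36.0°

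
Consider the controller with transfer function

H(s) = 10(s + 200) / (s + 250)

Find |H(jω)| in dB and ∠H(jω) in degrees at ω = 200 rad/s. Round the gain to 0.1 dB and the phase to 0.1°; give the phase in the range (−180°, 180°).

At s = jω = j200:
zero (s+200): 200 + j200 → |·| = √(200²+200²) = √80000 ≈ 282.84, ∠ = arctan(200/200) ≈ 45.00°
pole (s+250): 250 + j200 → |·| = √(250²+200²) = √102500 ≈ 320.16, ∠ = arctan(200/250) ≈ 38.66°
|H| = 10 · 282.84 / 320.16 ≈ 8.8343
Gain = 20 log₁₀(8.8343) ≈ 18.92 dB
∠H = 45.00° − 38.66° = 6.34°

18.9 dB, 6.3°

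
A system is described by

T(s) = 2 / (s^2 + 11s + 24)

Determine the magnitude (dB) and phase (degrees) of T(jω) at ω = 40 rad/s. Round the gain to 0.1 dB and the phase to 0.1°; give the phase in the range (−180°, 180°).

-58.3 dB, -164.4°

Substitute s = j40:
Numerator: 2 = 2 + j0
Denominator: (j40)^2 + 11(j40) + 24 = -1576 + j440
|N| = √(2² + 0²) ≈ 2, ∠N ≈ 0.00°
|D| = √(1576² + 440²) ≈ 1636.3, ∠D ≈ 164.40°
|T| = 2 / 1636.3 ≈ 0.0012223
Gain = 20 log₁₀(0.0012223) ≈ -58.26 dB
∠T = 0.00° − 164.40° = -164.40°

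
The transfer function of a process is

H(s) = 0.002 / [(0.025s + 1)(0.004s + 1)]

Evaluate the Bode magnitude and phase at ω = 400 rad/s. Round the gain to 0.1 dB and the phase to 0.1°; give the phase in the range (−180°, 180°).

-79.5 dB, -142.3°

At ω = 400 rad/s:
pole (1 + j400·0.025) = 1 + j10 → |·| ≈ 10.05, ∠ ≈ 84.29°
pole (1 + j400·0.004) = 1 + j1.6 → |·| ≈ 1.8868, ∠ ≈ 57.99°
|H| = 0.002 · 1 / (10.05 · 1.8868) ≈ 0.00010547
Gain = 20 log₁₀(0.00010547) ≈ -79.54 dB
∠H = (0°) − (84.29° + 57.99°) = -142.28°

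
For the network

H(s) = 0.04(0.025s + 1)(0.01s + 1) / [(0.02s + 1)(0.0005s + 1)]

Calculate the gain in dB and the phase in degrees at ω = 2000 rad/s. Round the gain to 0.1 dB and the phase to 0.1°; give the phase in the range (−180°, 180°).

At ω = 2000 rad/s:
zero (1 + j2000·0.025) = 1 + j50 → |·| ≈ 50.01, ∠ ≈ 88.85°
zero (1 + j2000·0.01) = 1 + j20 → |·| ≈ 20.025, ∠ ≈ 87.14°
pole (1 + j2000·0.02) = 1 + j40 → |·| ≈ 40.012, ∠ ≈ 88.57°
pole (1 + j2000·0.0005) = 1 + j1 → |·| ≈ 1.4142, ∠ ≈ 45.00°
|H| = 0.04 · 50.01 · 20.025 / (40.012 · 1.4142) ≈ 0.70793
Gain = 20 log₁₀(0.70793) ≈ -3.00 dB
∠H = (88.85° + 87.14°) − (88.57° + 45.00°) = 42.42°

-3.0 dB, 42.4°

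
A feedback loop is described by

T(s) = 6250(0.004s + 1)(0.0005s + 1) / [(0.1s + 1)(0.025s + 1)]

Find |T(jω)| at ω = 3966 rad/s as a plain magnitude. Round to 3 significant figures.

5.61

At ω = 3966 rad/s:
zero (1 + j3966·0.004) = 1 + j15.864 → |·| ≈ 15.895, ∠ ≈ 86.39°
zero (1 + j3966·0.0005) = 1 + j1.983 → |·| ≈ 2.2209, ∠ ≈ 63.24°
pole (1 + j3966·0.1) = 1 + j396.6 → |·| ≈ 396.6, ∠ ≈ 89.86°
pole (1 + j3966·0.025) = 1 + j99.15 → |·| ≈ 99.155, ∠ ≈ 89.42°
|T| = 6250 · 15.895 · 2.2209 / (396.6 · 99.155) ≈ 5.6105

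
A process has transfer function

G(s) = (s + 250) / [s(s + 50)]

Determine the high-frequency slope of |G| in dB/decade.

-20 dB/decade

Each pole contributes −20 dB/decade at high frequency; each zero contributes +20 dB/decade.
Net: 1 zero(s) − 2 pole(s) → -20 dB/decade.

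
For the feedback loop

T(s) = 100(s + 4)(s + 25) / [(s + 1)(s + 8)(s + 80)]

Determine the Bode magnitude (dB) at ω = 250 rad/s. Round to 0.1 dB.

-8.3 dB

At s = jω = j250:
zero (s+4): 4 + j250 → |·| = √(4²+250²) = √62516 ≈ 250.03, ∠ = arctan(250/4) ≈ 89.08°
zero (s+25): 25 + j250 → |·| = √(25²+250²) = √63125 ≈ 251.25, ∠ = arctan(250/25) ≈ 84.29°
pole (s+1): 1 + j250 → |·| = √(1²+250²) = √62501 ≈ 250, ∠ = arctan(250/1) ≈ 89.77°
pole (s+8): 8 + j250 → |·| = √(8²+250²) = √62564 ≈ 250.13, ∠ = arctan(250/8) ≈ 88.17°
pole (s+80): 80 + j250 → |·| = √(80²+250²) = √68900 ≈ 262.49, ∠ = arctan(250/80) ≈ 72.26°
|T| = 100 · 62820 / 1.6414e+07 ≈ 0.38272
Gain = 20 log₁₀(0.38272) ≈ -8.34 dB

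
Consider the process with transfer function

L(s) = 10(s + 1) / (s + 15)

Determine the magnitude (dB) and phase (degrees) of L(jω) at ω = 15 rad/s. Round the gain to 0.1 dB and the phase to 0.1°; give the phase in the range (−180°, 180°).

17.0 dB, 41.2°

At s = jω = j15:
zero (s+1): 1 + j15 → |·| = √(1²+15²) = √226 ≈ 15.033, ∠ = arctan(15/1) ≈ 86.19°
pole (s+15): 15 + j15 → |·| = √(15²+15²) = √450 ≈ 21.213, ∠ = arctan(15/15) ≈ 45.00°
|L| = 10 · 15.033 / 21.213 ≈ 7.0867
Gain = 20 log₁₀(7.0867) ≈ 17.01 dB
∠L = 86.19° − 45.00° = 41.19°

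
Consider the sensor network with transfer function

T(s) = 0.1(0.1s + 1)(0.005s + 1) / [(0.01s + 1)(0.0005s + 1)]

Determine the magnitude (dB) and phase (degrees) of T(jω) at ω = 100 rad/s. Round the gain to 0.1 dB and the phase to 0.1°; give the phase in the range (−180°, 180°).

-2.0 dB, 63.0°

At ω = 100 rad/s:
zero (1 + j100·0.1) = 1 + j10 → |·| ≈ 10.05, ∠ ≈ 84.29°
zero (1 + j100·0.005) = 1 + j0.5 → |·| ≈ 1.118, ∠ ≈ 26.57°
pole (1 + j100·0.01) = 1 + j1 → |·| ≈ 1.4142, ∠ ≈ 45.00°
pole (1 + j100·0.0005) = 1 + j0.05 → |·| ≈ 1.0012, ∠ ≈ 2.86°
|T| = 0.1 · 10.05 · 1.118 / (1.4142 · 1.0012) ≈ 0.79355
Gain = 20 log₁₀(0.79355) ≈ -2.01 dB
∠T = (84.29° + 26.57°) − (45.00° + 2.86°) = 63.00°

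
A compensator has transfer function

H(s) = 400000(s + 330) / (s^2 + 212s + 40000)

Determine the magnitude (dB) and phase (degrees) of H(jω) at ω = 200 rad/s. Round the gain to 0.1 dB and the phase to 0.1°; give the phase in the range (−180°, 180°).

At s = jω = j200:
zero (s+330): 330 + j200 → |·| = √(330²+200²) = √148900 ≈ 385.88, ∠ = arctan(200/330) ≈ 31.22°
quadratic: (j200)² + 212·j200 + 40000 = 0 + j42400 → |·| ≈ 42400, ∠ ≈ 90.00°
|H| = 400000 · 385.88 / 42400 ≈ 3640.4
Gain = 20 log₁₀(3640.4) ≈ 71.22 dB
∠H = 31.22° − 90.00° = -58.78°

71.2 dB, -58.8°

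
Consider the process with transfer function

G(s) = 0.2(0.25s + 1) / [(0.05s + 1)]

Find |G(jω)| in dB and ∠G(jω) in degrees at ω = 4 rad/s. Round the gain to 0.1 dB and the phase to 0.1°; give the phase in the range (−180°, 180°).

At ω = 4 rad/s:
zero (1 + j4·0.25) = 1 + j1 → |·| ≈ 1.4142, ∠ ≈ 45.00°
pole (1 + j4·0.05) = 1 + j0.2 → |·| ≈ 1.0198, ∠ ≈ 11.31°
|G| = 0.2 · 1.4142 / (1.0198) ≈ 0.27735
Gain = 20 log₁₀(0.27735) ≈ -11.14 dB
∠G = (45.00°) − (11.31°) = 33.69°

-11.1 dB, 33.7°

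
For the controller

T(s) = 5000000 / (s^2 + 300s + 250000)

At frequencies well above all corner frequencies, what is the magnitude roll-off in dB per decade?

Each pole contributes −20 dB/decade at high frequency; each zero contributes +20 dB/decade.
Net: 0 zero(s) − 2 pole(s) → -40 dB/decade.

-40 dB/decade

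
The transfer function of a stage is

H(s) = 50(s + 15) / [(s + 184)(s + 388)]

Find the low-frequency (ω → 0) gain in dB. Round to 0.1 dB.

-39.6 dB

H(0) = 50·15 / (184·388) ≈ 0.010505
20 log₁₀(0.010505) ≈ -39.57 dB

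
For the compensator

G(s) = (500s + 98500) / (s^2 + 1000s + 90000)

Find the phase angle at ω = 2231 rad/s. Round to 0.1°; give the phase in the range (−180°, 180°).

Substitute s = j2231:
Numerator: 500(j2231) + 98500 = 98500 + j1115500
Denominator: (j2231)^2 + 1000(j2231) + 90000 = -4887361 + j2231000
|N| = √(98500² + 1115500²) ≈ 1.1198e+06, ∠N ≈ 84.95°
|D| = √(4887361² + 2231000²) ≈ 5.3725e+06, ∠D ≈ 155.46°
∠G = 84.95° − 155.46° = -70.51°

-70.5°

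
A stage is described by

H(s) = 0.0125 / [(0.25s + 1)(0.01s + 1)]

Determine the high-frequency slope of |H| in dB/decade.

Each pole contributes −20 dB/decade at high frequency; each zero contributes +20 dB/decade.
Net: 0 zero(s) − 2 pole(s) → -40 dB/decade.

-40 dB/decade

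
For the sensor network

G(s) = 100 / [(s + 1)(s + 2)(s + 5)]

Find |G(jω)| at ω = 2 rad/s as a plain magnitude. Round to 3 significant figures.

2.94

At s = jω = j2:
pole (s+1): 1 + j2 → |·| = √(1²+2²) = √5 ≈ 2.2361, ∠ = arctan(2/1) ≈ 63.43°
pole (s+2): 2 + j2 → |·| = √(2²+2²) = √8 ≈ 2.8284, ∠ = arctan(2/2) ≈ 45.00°
pole (s+5): 5 + j2 → |·| = √(5²+2²) = √29 ≈ 5.3852, ∠ = arctan(2/5) ≈ 21.80°
|G| = 100 / 34.059 ≈ 2.9361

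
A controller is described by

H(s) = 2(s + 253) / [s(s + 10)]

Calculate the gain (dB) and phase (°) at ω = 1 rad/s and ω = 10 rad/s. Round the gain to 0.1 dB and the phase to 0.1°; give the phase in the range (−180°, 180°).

ω = 1: 34.0 dB, -95.5°; ω = 10: 11.1 dB, -132.7°

At s = jω = j1:
zero (s+253): 253 + j1 → |·| = √(253²+1²) = √64010 ≈ 253, ∠ = arctan(1/253) ≈ 0.23°
pole (s+10): 10 + j1 → |·| = √(10²+1²) = √101 ≈ 10.05, ∠ = arctan(1/10) ≈ 5.71°
pole at origin: |s| = 1, ∠ = 90.00° (in denominator)
|H| = 2 · 253 / 10.05 ≈ 50.348
Gain = 20 log₁₀(50.348) ≈ 34.04 dB
∠H = 0.23° − 95.71° = -95.48°

At s = jω = j10:
zero (s+253): 253 + j10 → |·| = √(253²+10²) = √64109 ≈ 253.2, ∠ = arctan(10/253) ≈ 2.26°
pole (s+10): 10 + j10 → |·| = √(10²+10²) = √200 ≈ 14.142, ∠ = arctan(10/10) ≈ 45.00°
pole at origin: |s| = 10, ∠ = 90.00° (in denominator)
|H| = 2 · 253.2 / 141.42 ≈ 3.5808
Gain = 20 log₁₀(3.5808) ≈ 11.08 dB
∠H = 2.26° − 135.00° = -132.74°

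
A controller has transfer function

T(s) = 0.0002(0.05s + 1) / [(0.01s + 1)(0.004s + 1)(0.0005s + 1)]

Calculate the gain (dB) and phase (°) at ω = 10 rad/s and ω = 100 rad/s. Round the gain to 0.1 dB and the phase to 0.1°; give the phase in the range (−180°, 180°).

ω = 10: -73.1 dB, 18.3°; ω = 100: -63.5 dB, 9.0°

At ω = 10 rad/s:
zero (1 + j10·0.05) = 1 + j0.5 → |·| ≈ 1.118, ∠ ≈ 26.57°
pole (1 + j10·0.01) = 1 + j0.1 → |·| ≈ 1.005, ∠ ≈ 5.71°
pole (1 + j10·0.004) = 1 + j0.04 → |·| ≈ 1.0008, ∠ ≈ 2.29°
pole (1 + j10·0.0005) = 1 + j0.005 → |·| ≈ 1, ∠ ≈ 0.29°
|T| = 0.0002 · 1.118 / (1.005 · 1.0008 · 1) ≈ 0.00022231
Gain = 20 log₁₀(0.00022231) ≈ -73.06 dB
∠T = (26.57°) − (5.71° + 2.29° + 0.29°) = 18.28°

At ω = 100 rad/s:
zero (1 + j100·0.05) = 1 + j5 → |·| ≈ 5.099, ∠ ≈ 78.69°
pole (1 + j100·0.01) = 1 + j1 → |·| ≈ 1.4142, ∠ ≈ 45.00°
pole (1 + j100·0.004) = 1 + j0.4 → |·| ≈ 1.077, ∠ ≈ 21.80°
pole (1 + j100·0.0005) = 1 + j0.05 → |·| ≈ 1.0012, ∠ ≈ 2.86°
|T| = 0.0002 · 5.099 / (1.4142 · 1.077 · 1.0012) ≈ 0.00066876
Gain = 20 log₁₀(0.00066876) ≈ -63.49 dB
∠T = (78.69°) − (45.00° + 21.80° + 2.86°) = 9.03°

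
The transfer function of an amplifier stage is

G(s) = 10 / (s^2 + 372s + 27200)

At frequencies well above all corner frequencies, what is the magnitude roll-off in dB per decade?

Each pole contributes −20 dB/decade at high frequency; each zero contributes +20 dB/decade.
Net: 0 zero(s) − 2 pole(s) → -40 dB/decade.

-40 dB/decade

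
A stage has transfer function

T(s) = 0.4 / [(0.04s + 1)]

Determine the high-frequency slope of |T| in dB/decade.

-20 dB/decade

Each pole contributes −20 dB/decade at high frequency; each zero contributes +20 dB/decade.
Net: 0 zero(s) − 1 pole(s) → -20 dB/decade.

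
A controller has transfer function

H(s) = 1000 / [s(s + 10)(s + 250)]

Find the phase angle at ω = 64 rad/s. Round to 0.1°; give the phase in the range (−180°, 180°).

174.5°

At s = jω = j64:
pole (s+10): 10 + j64 → |·| = √(10²+64²) = √4196 ≈ 64.777, ∠ = arctan(64/10) ≈ 81.12°
pole (s+250): 250 + j64 → |·| = √(250²+64²) = √66596 ≈ 258.06, ∠ = arctan(64/250) ≈ 14.36°
pole at origin: |s| = 64, ∠ = 90.00° (in denominator)
∠H = 0.00° − 185.48° = -185.48° ≡ 174.52° (principal value)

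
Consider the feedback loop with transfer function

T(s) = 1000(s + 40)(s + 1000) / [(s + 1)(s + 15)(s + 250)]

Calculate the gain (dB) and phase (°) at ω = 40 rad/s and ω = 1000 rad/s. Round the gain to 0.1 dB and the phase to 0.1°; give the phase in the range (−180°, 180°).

At s = jω = j40:
zero (s+40): 40 + j40 → |·| = √(40²+40²) = √3200 ≈ 56.569, ∠ = arctan(40/40) ≈ 45.00°
zero (s+1000): 1000 + j40 → |·| = √(1000²+40²) = √1001600 ≈ 1000.8, ∠ = arctan(40/1000) ≈ 2.29°
pole (s+1): 1 + j40 → |·| = √(1²+40²) = √1601 ≈ 40.012, ∠ = arctan(40/1) ≈ 88.57°
pole (s+15): 15 + j40 → |·| = √(15²+40²) = √1825 ≈ 42.72, ∠ = arctan(40/15) ≈ 69.44°
pole (s+250): 250 + j40 → |·| = √(250²+40²) = √64100 ≈ 253.18, ∠ = arctan(40/250) ≈ 9.09°
|T| = 1000 · 56614 / 4.3276e+05 ≈ 130.82
Gain = 20 log₁₀(130.82) ≈ 42.33 dB
∠T = 47.29° − 167.10° = -119.81°

At s = jω = j1000:
zero (s+40): 40 + j1000 → |·| = √(40²+1000²) = √1001600 ≈ 1000.8, ∠ = arctan(1000/40) ≈ 87.71°
zero (s+1000): 1000 + j1000 → |·| = √(1000²+1000²) = √2000000 ≈ 1414.2, ∠ = arctan(1000/1000) ≈ 45.00°
pole (s+1): 1 + j1000 → |·| = √(1²+1000²) = √1000001 ≈ 1000, ∠ = arctan(1000/1) ≈ 89.94°
pole (s+15): 15 + j1000 → |·| = √(15²+1000²) = √1000225 ≈ 1000.1, ∠ = arctan(1000/15) ≈ 89.14°
pole (s+250): 250 + j1000 → |·| = √(250²+1000²) = √1062500 ≈ 1030.8, ∠ = arctan(1000/250) ≈ 75.96°
|T| = 1000 · 1.4153e+06 / 1.0309e+09 ≈ 1.3729
Gain = 20 log₁₀(1.3729) ≈ 2.75 dB
∠T = 132.71° − 255.04° = -122.33°

ω = 40: 42.3 dB, -119.8°; ω = 1000: 2.8 dB, -122.3°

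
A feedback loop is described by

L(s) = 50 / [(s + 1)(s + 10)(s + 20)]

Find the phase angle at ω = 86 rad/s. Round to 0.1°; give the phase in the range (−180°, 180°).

110.4°

At s = jω = j86:
pole (s+1): 1 + j86 → |·| = √(1²+86²) = √7397 ≈ 86.006, ∠ = arctan(86/1) ≈ 89.33°
pole (s+10): 10 + j86 → |·| = √(10²+86²) = √7496 ≈ 86.579, ∠ = arctan(86/10) ≈ 83.37°
pole (s+20): 20 + j86 → |·| = √(20²+86²) = √7796 ≈ 88.295, ∠ = arctan(86/20) ≈ 76.91°
∠L = 0.00° − 249.61° = -249.61° ≡ 110.39° (principal value)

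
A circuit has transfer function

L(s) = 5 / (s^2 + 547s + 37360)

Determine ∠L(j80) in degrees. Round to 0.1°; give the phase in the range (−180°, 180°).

Substitute s = j80:
Numerator: 5 = 5 + j0
Denominator: (j80)^2 + 547(j80) + 37360 = 30960 + j43760
|N| = √(5² + 0²) ≈ 5, ∠N ≈ 0.00°
|D| = √(30960² + 43760²) ≈ 53605, ∠D ≈ 54.72°
∠L = 0.00° − 54.72° = -54.72°

-54.7°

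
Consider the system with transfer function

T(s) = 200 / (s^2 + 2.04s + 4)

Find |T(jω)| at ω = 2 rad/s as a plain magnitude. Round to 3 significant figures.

49.0

At s = jω = j2:
quadratic: (j2)² + 2.04·j2 + 4 = 0 + j4.08 → |·| ≈ 4.08, ∠ ≈ 90.00°
|T| = 200 / 4.08 ≈ 49.02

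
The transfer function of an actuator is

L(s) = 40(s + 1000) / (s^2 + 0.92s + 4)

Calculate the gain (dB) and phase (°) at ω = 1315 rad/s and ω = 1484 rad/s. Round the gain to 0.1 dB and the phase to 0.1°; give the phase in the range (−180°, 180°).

ω = 1315: -28.4 dB, -127.2°; ω = 1484: -29.8 dB, -123.9°

At s = jω = j1315:
zero (s+1000): 1000 + j1315 → |·| = √(1000²+1315²) = √2729225 ≈ 1652, ∠ = arctan(1315/1000) ≈ 52.75°
quadratic: (j1315)² + 0.92·j1315 + 4 = -1729221 + j1209.8 → |·| ≈ 1.7292e+06, ∠ ≈ 179.96°
|L| = 40 · 1652 / 1.7292e+06 ≈ 0.038214
Gain = 20 log₁₀(0.038214) ≈ -28.36 dB
∠L = 52.75° − 179.96° = -127.21°

At s = jω = j1484:
zero (s+1000): 1000 + j1484 → |·| = √(1000²+1484²) = √3202256 ≈ 1789.5, ∠ = arctan(1484/1000) ≈ 56.03°
quadratic: (j1484)² + 0.92·j1484 + 4 = -2202252 + j1365.28 → |·| ≈ 2.2023e+06, ∠ ≈ 179.96°
|L| = 40 · 1789.5 / 2.2023e+06 ≈ 0.032502
Gain = 20 log₁₀(0.032502) ≈ -29.76 dB
∠L = 56.03° − 179.96° = -123.93°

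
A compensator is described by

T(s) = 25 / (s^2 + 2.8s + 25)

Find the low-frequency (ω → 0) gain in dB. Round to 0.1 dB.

T(0) = 25 / 25 = 1
20 log₁₀(1) ≈ 0.00 dB

0.0 dB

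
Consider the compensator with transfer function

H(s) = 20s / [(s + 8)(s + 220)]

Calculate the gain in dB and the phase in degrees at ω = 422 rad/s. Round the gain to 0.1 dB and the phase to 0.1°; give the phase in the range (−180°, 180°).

-27.5 dB, -61.4°

At s = jω = j422:
zero at origin: s = j422 → |·| = 422, ∠ = 90.00°
pole (s+8): 8 + j422 → |·| = √(8²+422²) = √178148 ≈ 422.08, ∠ = arctan(422/8) ≈ 88.91°
pole (s+220): 220 + j422 → |·| = √(220²+422²) = √226484 ≈ 475.9, ∠ = arctan(422/220) ≈ 62.47°
|H| = 20 · 422 / 2.0087e+05 ≈ 0.042017
Gain = 20 log₁₀(0.042017) ≈ -27.53 dB
∠H = 90.00° − 151.38° = -61.38°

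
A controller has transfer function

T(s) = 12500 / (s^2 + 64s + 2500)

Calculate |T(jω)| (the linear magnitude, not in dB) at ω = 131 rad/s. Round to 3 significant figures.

At s = jω = j131:
quadratic: (j131)² + 64·j131 + 2500 = -14661 + j8384 → |·| ≈ 16889, ∠ ≈ 150.24°
|T| = 12500 / 16889 ≈ 0.74013

0.740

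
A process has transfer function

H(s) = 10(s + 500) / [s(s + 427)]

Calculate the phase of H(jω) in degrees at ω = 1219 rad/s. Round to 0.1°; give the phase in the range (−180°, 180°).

-93.0°

At s = jω = j1219:
zero (s+500): 500 + j1219 → |·| = √(500²+1219²) = √1735961 ≈ 1317.6, ∠ = arctan(1219/500) ≈ 67.70°
pole (s+427): 427 + j1219 → |·| = √(427²+1219²) = √1668290 ≈ 1291.6, ∠ = arctan(1219/427) ≈ 70.70°
pole at origin: |s| = 1219, ∠ = 90.00° (in denominator)
∠H = 67.70° − 160.70° = -93.00°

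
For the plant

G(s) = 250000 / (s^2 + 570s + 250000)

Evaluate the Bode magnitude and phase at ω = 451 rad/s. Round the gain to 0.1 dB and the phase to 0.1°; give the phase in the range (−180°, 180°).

At s = jω = j451:
quadratic: (j451)² + 570·j451 + 250000 = 46599 + j257070 → |·| ≈ 2.6126e+05, ∠ ≈ 79.73°
|G| = 250000 / 2.6126e+05 ≈ 0.9569
Gain = 20 log₁₀(0.9569) ≈ -0.38 dB
∠G = 0.00° − 79.73° = -79.73°

-0.4 dB, -79.7°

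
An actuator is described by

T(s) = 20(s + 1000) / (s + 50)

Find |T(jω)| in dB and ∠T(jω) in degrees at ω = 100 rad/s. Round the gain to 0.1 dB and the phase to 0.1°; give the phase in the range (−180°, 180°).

45.1 dB, -57.7°

At s = jω = j100:
zero (s+1000): 1000 + j100 → |·| = √(1000²+100²) = √1010000 ≈ 1005, ∠ = arctan(100/1000) ≈ 5.71°
pole (s+50): 50 + j100 → |·| = √(50²+100²) = √12500 ≈ 111.8, ∠ = arctan(100/50) ≈ 63.43°
|T| = 20 · 1005 / 111.8 ≈ 179.79
Gain = 20 log₁₀(179.79) ≈ 45.10 dB
∠T = 5.71° − 63.43° = -57.72°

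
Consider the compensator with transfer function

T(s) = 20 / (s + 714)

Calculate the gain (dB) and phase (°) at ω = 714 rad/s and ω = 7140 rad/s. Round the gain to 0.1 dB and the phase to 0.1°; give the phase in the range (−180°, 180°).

ω = 714: -34.1 dB, -45.0°; ω = 7140: -51.1 dB, -84.3°

At s = jω = j714:
pole (s+714): 714 + j714 → |·| = √(714²+714²) = √1019592 ≈ 1009.7, ∠ = arctan(714/714) ≈ 45.00°
|T| = 20 / 1009.7 ≈ 0.019808
Gain = 20 log₁₀(0.019808) ≈ -34.06 dB
∠T = 0.00° − 45.00° = -45.00°

At s = jω = j7140:
pole (s+714): 714 + j7140 → |·| = √(714²+7140²) = √51489396 ≈ 7175.6, ∠ = arctan(7140/714) ≈ 84.29°
|T| = 20 / 7175.6 ≈ 0.0027872
Gain = 20 log₁₀(0.0027872) ≈ -51.10 dB
∠T = 0.00° − 84.29° = -84.29°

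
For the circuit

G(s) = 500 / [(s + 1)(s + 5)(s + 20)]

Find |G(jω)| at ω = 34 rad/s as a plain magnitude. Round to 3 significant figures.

0.0108

At s = jω = j34:
pole (s+1): 1 + j34 → |·| = √(1²+34²) = √1157 ≈ 34.015, ∠ = arctan(34/1) ≈ 88.32°
pole (s+5): 5 + j34 → |·| = √(5²+34²) = √1181 ≈ 34.366, ∠ = arctan(34/5) ≈ 81.63°
pole (s+20): 20 + j34 → |·| = √(20²+34²) = √1556 ≈ 39.446, ∠ = arctan(34/20) ≈ 59.53°
|G| = 500 / 46111 ≈ 0.010843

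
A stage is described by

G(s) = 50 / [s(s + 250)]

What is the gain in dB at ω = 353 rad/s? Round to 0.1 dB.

-69.7 dB

At s = jω = j353:
pole (s+250): 250 + j353 → |·| = √(250²+353²) = √187109 ≈ 432.56, ∠ = arctan(353/250) ≈ 54.69°
pole at origin: |s| = 353, ∠ = 90.00° (in denominator)
|G| = 50 / 1.5269e+05 ≈ 0.00032746
Gain = 20 log₁₀(0.00032746) ≈ -69.70 dB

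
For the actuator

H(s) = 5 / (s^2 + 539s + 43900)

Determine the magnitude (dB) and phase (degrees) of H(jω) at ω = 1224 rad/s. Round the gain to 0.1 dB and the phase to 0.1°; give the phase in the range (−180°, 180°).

-110.1 dB, -155.6°

Substitute s = j1224:
Numerator: 5 = 5 + j0
Denominator: (j1224)^2 + 539(j1224) + 43900 = -1454276 + j659736
|N| = √(5² + 0²) ≈ 5, ∠N ≈ 0.00°
|D| = √(1454276² + 659736²) ≈ 1.5969e+06, ∠D ≈ 155.60°
|H| = 5 / 1.5969e+06 ≈ 3.1311e-06
Gain = 20 log₁₀(3.1311e-06) ≈ -110.09 dB
∠H = 0.00° − 155.60° = -155.60°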